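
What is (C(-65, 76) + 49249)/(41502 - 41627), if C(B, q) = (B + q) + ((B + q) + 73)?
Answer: -49344/125 ≈ -394.75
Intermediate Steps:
C(B, q) = 73 + 2*B + 2*q (C(B, q) = (B + q) + (73 + B + q) = 73 + 2*B + 2*q)
(C(-65, 76) + 49249)/(41502 - 41627) = ((73 + 2*(-65) + 2*76) + 49249)/(41502 - 41627) = ((73 - 130 + 152) + 49249)/(-125) = (95 + 49249)*(-1/125) = 49344*(-1/125) = -49344/125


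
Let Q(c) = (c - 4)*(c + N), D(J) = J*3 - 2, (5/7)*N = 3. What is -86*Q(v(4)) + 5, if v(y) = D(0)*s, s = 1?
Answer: 5701/5 ≈ 1140.2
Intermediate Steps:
N = 21/5 (N = (7/5)*3 = 21/5 ≈ 4.2000)
D(J) = -2 + 3*J (D(J) = 3*J - 2 = -2 + 3*J)
v(y) = -2 (v(y) = (-2 + 3*0)*1 = (-2 + 0)*1 = -2*1 = -2)
Q(c) = (-4 + c)*(21/5 + c) (Q(c) = (c - 4)*(c + 21/5) = (-4 + c)*(21/5 + c))
-86*Q(v(4)) + 5 = -86*(-84/5 + (-2)² + (⅕)*(-2)) + 5 = -86*(-84/5 + 4 - ⅖) + 5 = -86*(-66/5) + 5 = 5676/5 + 5 = 5701/5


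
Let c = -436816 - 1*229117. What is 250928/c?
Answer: -250928/665933 ≈ -0.37681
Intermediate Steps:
c = -665933 (c = -436816 - 229117 = -665933)
250928/c = 250928/(-665933) = 250928*(-1/665933) = -250928/665933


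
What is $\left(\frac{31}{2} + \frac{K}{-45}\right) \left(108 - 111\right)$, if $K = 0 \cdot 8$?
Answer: $- \frac{93}{2} \approx -46.5$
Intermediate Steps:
$K = 0$
$\left(\frac{31}{2} + \frac{K}{-45}\right) \left(108 - 111\right) = \left(\frac{31}{2} + \frac{0}{-45}\right) \left(108 - 111\right) = \left(31 \cdot \frac{1}{2} + 0 \left(- \frac{1}{45}\right)\right) \left(-3\right) = \left(\frac{31}{2} + 0\right) \left(-3\right) = \frac{31}{2} \left(-3\right) = - \frac{93}{2}$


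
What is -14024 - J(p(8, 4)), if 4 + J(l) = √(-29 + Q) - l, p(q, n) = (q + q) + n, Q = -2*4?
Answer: -14000 - I*√37 ≈ -14000.0 - 6.0828*I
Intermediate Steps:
Q = -8
p(q, n) = n + 2*q (p(q, n) = 2*q + n = n + 2*q)
J(l) = -4 - l + I*√37 (J(l) = -4 + (√(-29 - 8) - l) = -4 + (√(-37) - l) = -4 + (I*√37 - l) = -4 + (-l + I*√37) = -4 - l + I*√37)
-14024 - J(p(8, 4)) = -14024 - (-4 - (4 + 2*8) + I*√37) = -14024 - (-4 - (4 + 16) + I*√37) = -14024 - (-4 - 1*20 + I*√37) = -14024 - (-4 - 20 + I*√37) = -14024 - (-24 + I*√37) = -14024 + (24 - I*√37) = -14000 - I*√37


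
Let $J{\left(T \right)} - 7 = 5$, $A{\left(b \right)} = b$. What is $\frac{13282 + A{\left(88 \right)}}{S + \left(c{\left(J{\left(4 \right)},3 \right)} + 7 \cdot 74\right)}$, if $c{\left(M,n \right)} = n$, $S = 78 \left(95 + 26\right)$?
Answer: $\frac{13370}{9959} \approx 1.3425$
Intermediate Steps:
$S = 9438$ ($S = 78 \cdot 121 = 9438$)
$J{\left(T \right)} = 12$ ($J{\left(T \right)} = 7 + 5 = 12$)
$\frac{13282 + A{\left(88 \right)}}{S + \left(c{\left(J{\left(4 \right)},3 \right)} + 7 \cdot 74\right)} = \frac{13282 + 88}{9438 + \left(3 + 7 \cdot 74\right)} = \frac{13370}{9438 + \left(3 + 518\right)} = \frac{13370}{9438 + 521} = \frac{13370}{9959}$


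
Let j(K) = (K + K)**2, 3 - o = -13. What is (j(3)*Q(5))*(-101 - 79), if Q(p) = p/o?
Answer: -2025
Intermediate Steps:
o = 16 (o = 3 - 1*(-13) = 3 + 13 = 16)
j(K) = 4*K**2 (j(K) = (2*K)**2 = 4*K**2)
Q(p) = p/16
(j(3)*Q(5))*(-101 - 79) = ((4*3**2)*((1/16)*5))*(-101 - 79) = ((4*9)*(5/16))*(-180) = (36*(5/16))*(-180) = (45/4)*(-180) = -2025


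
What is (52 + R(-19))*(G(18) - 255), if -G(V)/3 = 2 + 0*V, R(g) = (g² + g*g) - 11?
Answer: -199143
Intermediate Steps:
R(g) = -11 + 2*g² (R(g) = (g² + g²) - 11 = 2*g² - 11 = -11 + 2*g²)
G(V) = -6 (G(V) = -3*(2 + 0*V) = -3*(2 + 0) = -3*2 = -6)
(52 + R(-19))*(G(18) - 255) = (52 + (-11 + 2*(-19)²))*(-6 - 255) = (52 + (-11 + 2*361))*(-261) = (52 + (-11 + 722))*(-261) = (52 + 711)*(-261) = 763*(-261) = -199143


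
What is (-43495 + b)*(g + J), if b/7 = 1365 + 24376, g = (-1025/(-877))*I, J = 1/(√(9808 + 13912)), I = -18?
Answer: -2521967400/877 + 34173*√5930/2965 ≈ -2.8748e+6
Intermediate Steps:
J = √5930/11860 (J = 1/(√23720) = 1/(2*√5930) = √5930/11860 ≈ 0.0064930)
g = -18450/877 (g = -1025/(-877)*(-18) = -1025*(-1/877)*(-18) = (1025/877)*(-18) = -18450/877 ≈ -21.038)
b = 180187 (b = 7*(1365 + 24376) = 7*25741 = 180187)
(-43495 + b)*(g + J) = (-43495 + 180187)*(-18450/877 + √5930/11860) = 136692*(-18450/877 + √5930/11860) = -2521967400/877 + 34173*√5930/2965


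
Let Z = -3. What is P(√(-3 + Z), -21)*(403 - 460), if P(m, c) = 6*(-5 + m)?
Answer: 1710 - 342*I*√6 ≈ 1710.0 - 837.73*I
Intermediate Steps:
P(m, c) = -30 + 6*m
P(√(-3 + Z), -21)*(403 - 460) = (-30 + 6*√(-3 - 3))*(403 - 460) = (-30 + 6*√(-6))*(-57) = (-30 + 6*(I*√6))*(-57) = (-30 + 6*I*√6)*(-57) = 1710 - 342*I*√6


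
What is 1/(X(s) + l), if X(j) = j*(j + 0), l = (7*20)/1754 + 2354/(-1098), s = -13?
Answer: 481473/80375138 ≈ 0.0059903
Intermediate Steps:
l = -993799/481473 (l = 140*(1/1754) + 2354*(-1/1098) = 70/877 - 1177/549 = -993799/481473 ≈ -2.0641)
X(j) = j² (X(j) = j*j = j²)
1/(X(s) + l) = 1/((-13)² - 993799/481473) = 1/(169 - 993799/481473) = 1/(80375138/481473) = 481473/80375138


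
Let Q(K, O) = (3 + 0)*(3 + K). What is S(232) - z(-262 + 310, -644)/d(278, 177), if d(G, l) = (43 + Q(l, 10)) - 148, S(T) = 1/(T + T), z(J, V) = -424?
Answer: 6799/6960 ≈ 0.97687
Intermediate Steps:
Q(K, O) = 9 + 3*K (Q(K, O) = 3*(3 + K) = 9 + 3*K)
S(T) = 1/(2*T)
d(G, l) = -96 + 3*l (d(G, l) = (43 + (9 + 3*l)) - 148 = (52 + 3*l) - 148 = -96 + 3*l)
S(232) - z(-262 + 310, -644)/d(278, 177) = (½)/232 - (-424)/(-96 + 3*177) = (½)*(1/232) - (-424)/(-96 + 531) = 1/464 - (-424)/435 = 1/464 - 1*(-424/435) = 1/464 + 424/435 = 6799/6960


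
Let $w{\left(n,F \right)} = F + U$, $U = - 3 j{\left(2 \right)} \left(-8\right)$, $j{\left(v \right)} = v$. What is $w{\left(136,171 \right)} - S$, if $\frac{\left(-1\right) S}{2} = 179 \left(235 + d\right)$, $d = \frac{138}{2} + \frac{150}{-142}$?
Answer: $\frac{7715771}{71} \approx 1.0867 \cdot 10^{5}$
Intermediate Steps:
$d = \frac{4824}{71}$ ($d = 138 \cdot \frac{1}{2} + 150 \left(- \frac{1}{142}\right) = 69 - \frac{75}{71} = \frac{4824}{71} \approx 67.944$)
$S = - \frac{7700222}{71}$ ($S = - 2 \cdot 179 \left(235 + \frac{4824}{71}\right) = - 2 \cdot 179 \cdot \frac{21509}{71} = \left(-2\right) \frac{3850111}{71} = - \frac{7700222}{71} \approx -1.0845 \cdot 10^{5}$)
$U = 48$ ($U = \left(-3\right) 2 \left(-8\right) = \left(-6\right) \left(-8\right) = 48$)
$w{\left(n,F \right)} = 48 + F$ ($w{\left(n,F \right)} = F + 48 = 48 + F$)
$w{\left(136,171 \right)} - S = \left(48 + 171\right) - - \frac{7700222}{71} = 219 + \frac{7700222}{71} = \frac{7715771}{71}$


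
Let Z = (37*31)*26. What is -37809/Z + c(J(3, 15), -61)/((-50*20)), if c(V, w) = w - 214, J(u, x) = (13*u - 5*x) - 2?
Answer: -592159/596440 ≈ -0.99282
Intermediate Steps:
J(u, x) = -2 - 5*x + 13*u (J(u, x) = (-5*x + 13*u) - 2 = -2 - 5*x + 13*u)
Z = 29822 (Z = 1147*26 = 29822)
c(V, w) = -214 + w
-37809/Z + c(J(3, 15), -61)/((-50*20)) = -37809/29822 + (-214 - 61)/((-50*20)) = -37809*1/29822 - 275/(-1000) = -37809/29822 - 275*(-1/1000) = -37809/29822 + 11/40 = -592159/596440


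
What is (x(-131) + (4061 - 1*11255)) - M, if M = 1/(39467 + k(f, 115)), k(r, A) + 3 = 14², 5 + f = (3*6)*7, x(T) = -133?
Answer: -290588821/39660 ≈ -7327.0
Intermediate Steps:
f = 121 (f = -5 + (3*6)*7 = -5 + 18*7 = -5 + 126 = 121)
k(r, A) = 193 (k(r, A) = -3 + 14² = -3 + 196 = 193)
M = 1/39660 (M = 1/(39467 + 193) = 1/39660 ≈ 2.5214e-5)
(x(-131) + (4061 - 1*11255)) - M = (-133 + (4061 - 1*11255)) - 1*1/39660 = (-133 + (4061 - 11255)) - 1/39660 = (-133 - 7194) - 1/39660 = -7327 - 1/39660 = -290588821/39660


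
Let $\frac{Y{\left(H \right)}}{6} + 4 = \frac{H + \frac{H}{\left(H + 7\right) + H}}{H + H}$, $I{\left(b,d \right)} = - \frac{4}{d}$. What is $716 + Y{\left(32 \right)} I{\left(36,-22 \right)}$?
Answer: $\frac{556220}{781} \approx 712.19$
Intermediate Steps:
$Y{\left(H \right)} = -24 + \frac{3 \left(H + \frac{H}{7 + 2 H}\right)}{H}$ ($Y{\left(H \right)} = -24 + 6 \frac{H + \frac{H}{\left(H + 7\right) + H}}{H + H} = -24 + 6 \frac{H + \frac{H}{\left(7 + H\right) + H}}{2 H} = -24 + 6 \left(H + \frac{H}{7 + 2 H}\right) \frac{1}{2 H} = -24 + 6 \frac{H + \frac{H}{7 + 2 H}}{2 H} = -24 + \frac{3 \left(H + \frac{H}{7 + 2 H}\right)}{H}$)
$716 + Y{\left(32 \right)} I{\left(36,-22 \right)} = 716 + \frac{6 \left(-24 - 224\right)}{7 + 2 \cdot 32} \left(- \frac{4}{-22}\right) = 716 + \frac{6 \left(-24 - 224\right)}{7 + 64} \left(\left(-4\right) \left(- \frac{1}{22}\right)\right) = 716 + 6 \cdot \frac{1}{71} \left(-248\right) \frac{2}{11} = 716 - \frac{2976}{781} = \frac{556220}{781}$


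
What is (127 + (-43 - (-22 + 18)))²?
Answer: 7744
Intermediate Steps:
(127 + (-43 - (-22 + 18)))² = (127 + (-43 - 1*(-4)))² = (127 + (-43 + 4))² = (127 - 39)² = 88² = 7744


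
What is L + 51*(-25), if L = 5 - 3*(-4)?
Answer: -1258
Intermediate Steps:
L = 17 (L = 5 + 12 = 17)
L + 51*(-25) = 17 + 51*(-25) = 17 - 1275 = -1258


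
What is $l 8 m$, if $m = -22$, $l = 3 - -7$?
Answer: $-1760$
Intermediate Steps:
$l = 10$ ($l = 3 + 7 = 10$)
$l 8 m = 10 \cdot 8 \left(-22\right) = 80 \left(-22\right) = -1760$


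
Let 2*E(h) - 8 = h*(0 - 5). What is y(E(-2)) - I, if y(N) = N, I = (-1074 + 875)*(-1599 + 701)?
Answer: -178693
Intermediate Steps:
E(h) = 4 - 5*h/2 (E(h) = 4 + (h*(0 - 5))/2 = 4 + (h*(-5))/2 = 4 + (-5*h)/2 = 4 - 5*h/2)
I = 178702 (I = -199*(-898) = 178702)
y(E(-2)) - I = (4 - 5/2*(-2)) - 1*178702 = (4 + 5) - 178702 = 9 - 178702 = -178693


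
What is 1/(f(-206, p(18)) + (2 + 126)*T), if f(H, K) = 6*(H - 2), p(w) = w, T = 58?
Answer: 1/6176 ≈ 0.00016192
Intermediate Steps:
f(H, K) = -12 + 6*H (f(H, K) = 6*(-2 + H) = -12 + 6*H)
1/(f(-206, p(18)) + (2 + 126)*T) = 1/((-12 + 6*(-206)) + (2 + 126)*58) = 1/((-12 - 1236) + 128*58) = 1/(-1248 + 7424) = 1/6176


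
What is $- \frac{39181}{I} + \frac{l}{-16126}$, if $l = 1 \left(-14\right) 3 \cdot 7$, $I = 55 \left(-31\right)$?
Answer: $\frac{28742458}{1249765} \approx 22.998$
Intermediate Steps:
$I = -1705$
$l = -294$ ($l = \left(-14\right) 21 = -294$)
$- \frac{39181}{I} + \frac{l}{-16126} = - \frac{39181}{-1705} - \frac{294}{-16126} = \left(-39181\right) \left(- \frac{1}{1705}\right) - - \frac{147}{8063} = \frac{39181}{1705} + \frac{147}{8063} = \frac{28742458}{1249765}$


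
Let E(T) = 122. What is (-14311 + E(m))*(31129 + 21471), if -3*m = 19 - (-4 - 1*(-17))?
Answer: -746341400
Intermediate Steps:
m = -2 (m = -(19 - (-4 - 1*(-17)))/3 = -(19 - (-4 + 17))/3 = -(19 - 1*13)/3 = -(19 - 13)/3 = -⅓*6 = -2)
(-14311 + E(m))*(31129 + 21471) = (-14311 + 122)*(31129 + 21471) = -14189*52600 = -746341400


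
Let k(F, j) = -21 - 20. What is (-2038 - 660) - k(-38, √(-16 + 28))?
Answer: -2657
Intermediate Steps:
k(F, j) = -41
(-2038 - 660) - k(-38, √(-16 + 28)) = (-2038 - 660) - 1*(-41) = -2698 + 41 = -2657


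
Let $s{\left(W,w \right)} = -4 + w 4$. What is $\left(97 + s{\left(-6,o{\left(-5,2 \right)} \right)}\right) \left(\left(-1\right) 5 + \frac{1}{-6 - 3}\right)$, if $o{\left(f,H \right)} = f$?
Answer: $- \frac{3358}{9} \approx -373.11$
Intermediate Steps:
$s{\left(W,w \right)} = -4 + 4 w$
$\left(97 + s{\left(-6,o{\left(-5,2 \right)} \right)}\right) \left(\left(-1\right) 5 + \frac{1}{-6 - 3}\right) = \left(97 + \left(-4 + 4 \left(-5\right)\right)\right) \left(\left(-1\right) 5 + \frac{1}{-6 - 3}\right) = \left(97 - 24\right) \left(-5 + \frac{1}{-9}\right) = \left(97 - 24\right) \left(-5 - \frac{1}{9}\right) = 73 \left(- \frac{46}{9}\right) = - \frac{3358}{9}$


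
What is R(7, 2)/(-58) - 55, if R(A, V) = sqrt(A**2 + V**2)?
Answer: -55 - sqrt(53)/58 ≈ -55.125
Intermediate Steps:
R(7, 2)/(-58) - 55 = sqrt(7**2 + 2**2)/(-58) - 55 = sqrt(49 + 4)*(-1/58) - 55 = sqrt(53)*(-1/58) - 55 = -sqrt(53)/58 - 55 = -55 - sqrt(53)/58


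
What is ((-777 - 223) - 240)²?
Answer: 1537600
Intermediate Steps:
((-777 - 223) - 240)² = (-1000 - 240)² = (-1240)² = 1537600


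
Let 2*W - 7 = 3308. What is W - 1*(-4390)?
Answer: 12095/2 ≈ 6047.5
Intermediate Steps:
W = 3315/2 (W = 7/2 + (1/2)*3308 = 7/2 + 1654 = 3315/2 ≈ 1657.5)
W - 1*(-4390) = 3315/2 - 1*(-4390) = 3315/2 + 4390 = 12095/2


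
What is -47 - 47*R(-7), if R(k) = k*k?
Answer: -2350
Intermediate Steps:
R(k) = k²
-47 - 47*R(-7) = -47 - 47*(-7)² = -47 - 47*49 = -47 - 2303 = -2350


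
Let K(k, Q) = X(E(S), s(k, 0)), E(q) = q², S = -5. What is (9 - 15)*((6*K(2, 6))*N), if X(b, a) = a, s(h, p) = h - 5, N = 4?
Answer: 432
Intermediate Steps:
s(h, p) = -5 + h
K(k, Q) = -5 + k
(9 - 15)*((6*K(2, 6))*N) = (9 - 15)*((6*(-5 + 2))*4) = -6*6*(-3)*4 = -(-108)*4 = -6*(-72) = 432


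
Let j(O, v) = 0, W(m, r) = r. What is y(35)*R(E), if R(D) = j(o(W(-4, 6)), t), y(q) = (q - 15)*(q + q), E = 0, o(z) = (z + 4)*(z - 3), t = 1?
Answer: 0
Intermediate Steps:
o(z) = (-3 + z)*(4 + z) (o(z) = (4 + z)*(-3 + z) = (-3 + z)*(4 + z))
y(q) = 2*q*(-15 + q) (y(q) = (-15 + q)*(2*q) = 2*q*(-15 + q))
R(D) = 0
y(35)*R(E) = (2*35*(-15 + 35))*0 = (2*35*20)*0 = 1400*0 = 0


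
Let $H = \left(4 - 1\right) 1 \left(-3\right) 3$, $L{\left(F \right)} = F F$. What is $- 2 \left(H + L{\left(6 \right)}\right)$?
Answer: $-18$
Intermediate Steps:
$L{\left(F \right)} = F^{2}$
$H = -27$ ($H = 3 \left(\left(-3\right) 3\right) = 3 \left(-9\right) = -27$)
$- 2 \left(H + L{\left(6 \right)}\right) = - 2 \left(-27 + 6^{2}\right) = - 2 \left(-27 + 36\right) = \left(-2\right) 9 = -18$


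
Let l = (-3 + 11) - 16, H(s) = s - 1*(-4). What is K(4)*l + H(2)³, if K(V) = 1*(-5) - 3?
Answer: 280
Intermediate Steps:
K(V) = -8 (K(V) = -5 - 3 = -8)
H(s) = 4 + s (H(s) = s + 4 = 4 + s)
l = -8 (l = 8 - 16 = -8)
K(4)*l + H(2)³ = -8*(-8) + (4 + 2)³ = 64 + 6³ = 64 + 216 = 280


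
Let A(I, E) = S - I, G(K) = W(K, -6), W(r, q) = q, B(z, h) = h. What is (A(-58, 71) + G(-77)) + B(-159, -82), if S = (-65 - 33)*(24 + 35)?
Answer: -5812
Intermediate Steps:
S = -5782 (S = -98*59 = -5782)
G(K) = -6
A(I, E) = -5782 - I
(A(-58, 71) + G(-77)) + B(-159, -82) = ((-5782 - 1*(-58)) - 6) - 82 = ((-5782 + 58) - 6) - 82 = (-5724 - 6) - 82 = -5730 - 82 = -5812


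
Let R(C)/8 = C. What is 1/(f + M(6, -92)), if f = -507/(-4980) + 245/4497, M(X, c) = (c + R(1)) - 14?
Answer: -7465020/730405267 ≈ -0.010220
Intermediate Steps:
R(C) = 8*C
M(X, c) = -6 + c (M(X, c) = (c + 8*1) - 14 = (c + 8) - 14 = (8 + c) - 14 = -6 + c)
f = 1166693/7465020 (f = -507*(-1/4980) + 245*(1/4497) = 169/1660 + 245/4497 = 1166693/7465020 ≈ 0.15629)
1/(f + M(6, -92)) = 1/(1166693/7465020 + (-6 - 92)) = 1/(1166693/7465020 - 98) = 1/(-730405267/7465020) = -7465020/730405267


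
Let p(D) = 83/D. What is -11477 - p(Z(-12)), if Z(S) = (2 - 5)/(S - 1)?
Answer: -35510/3 ≈ -11837.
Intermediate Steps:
Z(S) = -3/(-1 + S)
-11477 - p(Z(-12)) = -11477 - 83/((-3/(-1 - 12))) = -11477 - 83/((-3/(-13))) = -11477 - 83/((-3*(-1/13))) = -11477 - 83/3/13 = -11477 - 83*13/3 = -11477 - 1*1079/3 = -11477 - 1079/3 = -35510/3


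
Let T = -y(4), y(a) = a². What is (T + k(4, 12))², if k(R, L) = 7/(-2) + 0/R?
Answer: 1521/4 ≈ 380.25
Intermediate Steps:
k(R, L) = -7/2 (k(R, L) = 7*(-½) + 0 = -7/2 + 0 = -7/2)
T = -16 (T = -1*4² = -1*16 = -16)
(T + k(4, 12))² = (-16 - 7/2)² = (-39/2)² = 1521/4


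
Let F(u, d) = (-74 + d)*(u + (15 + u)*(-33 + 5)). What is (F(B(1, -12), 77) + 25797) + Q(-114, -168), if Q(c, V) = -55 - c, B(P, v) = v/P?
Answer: 25568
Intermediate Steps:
F(u, d) = (-420 - 27*u)*(-74 + d) (F(u, d) = (-74 + d)*(u + (15 + u)*(-28)) = (-74 + d)*(u + (-420 - 28*u)) = (-74 + d)*(-420 - 27*u) = (-420 - 27*u)*(-74 + d))
(F(B(1, -12), 77) + 25797) + Q(-114, -168) = ((31080 - 420*77 + 1998*(-12/1) - 27*77*(-12/1)) + 25797) + (-55 - 1*(-114)) = ((31080 - 32340 + 1998*(-12*1) - 27*77*(-12*1)) + 25797) + (-55 + 114) = ((31080 - 32340 + 1998*(-12) - 27*77*(-12)) + 25797) + 59 = ((31080 - 32340 - 23976 + 24948) + 25797) + 59 = (-288 + 25797) + 59 = 25509 + 59 = 25568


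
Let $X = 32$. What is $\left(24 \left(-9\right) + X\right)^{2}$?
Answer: $33856$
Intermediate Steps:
$\left(24 \left(-9\right) + X\right)^{2} = \left(24 \left(-9\right) + 32\right)^{2} = \left(-216 + 32\right)^{2} = \left(-184\right)^{2} = 33856$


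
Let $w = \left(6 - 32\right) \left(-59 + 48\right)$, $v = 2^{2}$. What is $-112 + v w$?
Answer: $1032$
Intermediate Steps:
$v = 4$
$w = 286$ ($w = \left(-26\right) \left(-11\right) = 286$)
$-112 + v w = -112 + 4 \cdot 286 = -112 + 1144 = 1032$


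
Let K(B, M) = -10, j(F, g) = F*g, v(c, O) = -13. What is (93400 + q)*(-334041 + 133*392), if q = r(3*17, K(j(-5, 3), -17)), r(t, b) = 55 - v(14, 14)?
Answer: -26349096540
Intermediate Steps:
r(t, b) = 68 (r(t, b) = 55 - 1*(-13) = 55 + 13 = 68)
q = 68
(93400 + q)*(-334041 + 133*392) = (93400 + 68)*(-334041 + 133*392) = 93468*(-334041 + 52136) = 93468*(-281905) = -26349096540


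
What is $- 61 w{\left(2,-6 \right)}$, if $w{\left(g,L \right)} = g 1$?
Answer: $-122$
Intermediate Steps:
$w{\left(g,L \right)} = g$
$- 61 w{\left(2,-6 \right)} = \left(-61\right) 2 = -122$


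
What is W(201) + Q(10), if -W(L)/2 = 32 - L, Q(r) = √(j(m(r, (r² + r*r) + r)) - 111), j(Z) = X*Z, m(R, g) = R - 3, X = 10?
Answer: 338 + I*√41 ≈ 338.0 + 6.4031*I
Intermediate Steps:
m(R, g) = -3 + R
j(Z) = 10*Z
Q(r) = √(-141 + 10*r) (Q(r) = √(10*(-3 + r) - 111) = √((-30 + 10*r) - 111) = √(-141 + 10*r))
W(L) = -64 + 2*L (W(L) = -2*(32 - L) = -64 + 2*L)
W(201) + Q(10) = (-64 + 2*201) + √(-141 + 10*10) = (-64 + 402) + √(-141 + 100) = 338 + √(-41) = 338 + I*√41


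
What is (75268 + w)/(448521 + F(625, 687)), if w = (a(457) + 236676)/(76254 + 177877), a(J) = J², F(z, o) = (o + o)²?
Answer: 19128377633/593750906007 ≈ 0.032216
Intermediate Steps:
F(z, o) = 4*o² (F(z, o) = (2*o)² = 4*o²)
w = 445525/254131 (w = (457² + 236676)/(76254 + 177877) = (208849 + 236676)/254131 = 445525*(1/254131) = 445525/254131 ≈ 1.7531)
(75268 + w)/(448521 + F(625, 687)) = (75268 + 445525/254131)/(448521 + 4*687²) = 19128377633/(254131*(448521 + 4*471969)) = 19128377633/(254131*(448521 + 1887876)) = (19128377633/254131)/2336397 = (19128377633/254131)*(1/2336397) = 19128377633/593750906007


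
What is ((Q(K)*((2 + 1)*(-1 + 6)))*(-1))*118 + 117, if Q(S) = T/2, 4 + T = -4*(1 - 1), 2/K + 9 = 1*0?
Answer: 3657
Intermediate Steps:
K = -2/9 (K = 2/(-9 + 1*0) = 2/(-9 + 0) = 2/(-9) = 2*(-1/9) = -2/9 ≈ -0.22222)
T = -4 (T = -4 - 4*(1 - 1) = -4 - 4*0 = -4 + 0 = -4)
Q(S) = -2 (Q(S) = -4/2 = -4*1/2 = -2)
((Q(K)*((2 + 1)*(-1 + 6)))*(-1))*118 + 117 = (-2*(2 + 1)*(-1 + 6)*(-1))*118 + 117 = (-6*5*(-1))*118 + 117 = (-2*15*(-1))*118 + 117 = -30*(-1)*118 + 117 = 30*118 + 117 = 3540 + 117 = 3657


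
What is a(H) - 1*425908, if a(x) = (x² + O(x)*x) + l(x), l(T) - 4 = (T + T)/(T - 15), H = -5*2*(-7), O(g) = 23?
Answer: -4613306/11 ≈ -4.1939e+5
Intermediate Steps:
H = 70 (H = -10*(-7) = 70)
l(T) = 4 + 2*T/(-15 + T) (l(T) = 4 + (T + T)/(T - 15) = 4 + (2*T)/(-15 + T) = 4 + 2*T/(-15 + T))
a(x) = x² + 23*x + 6*(-10 + x)/(-15 + x) (a(x) = (x² + 23*x) + 6*(-10 + x)/(-15 + x) = x² + 23*x + 6*(-10 + x)/(-15 + x))
a(H) - 1*425908 = (-60 + 6*70 + 70*(-15 + 70)*(23 + 70))/(-15 + 70) - 1*425908 = (-60 + 420 + 70*55*93)/55 - 425908 = (-60 + 420 + 358050)/55 - 425908 = (1/55)*358410 - 425908 = 71682/11 - 425908 = -4613306/11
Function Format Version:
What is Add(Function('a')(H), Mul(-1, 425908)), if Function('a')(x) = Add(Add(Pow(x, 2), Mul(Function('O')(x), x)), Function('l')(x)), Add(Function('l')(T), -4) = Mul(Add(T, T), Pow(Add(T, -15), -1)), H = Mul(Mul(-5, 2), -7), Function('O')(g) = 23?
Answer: Rational(-4613306, 11) ≈ -4.1939e+5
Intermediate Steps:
H = 70 (H = Mul(-10, -7) = 70)
Function('l')(T) = Add(4, Mul(2, T, Pow(Add(-15, T), -1))) (Function('l')(T) = Add(4, Mul(Add(T, T), Pow(Add(T, -15), -1))) = Add(4, Mul(Mul(2, T), Pow(Add(-15, T), -1))) = Add(4, Mul(2, T, Pow(Add(-15, T), -1))))
Function('a')(x) = Add(Pow(x, 2), Mul(23, x), Mul(6, Pow(Add(-15, x), -1), Add(-10, x))) (Function('a')(x) = Add(Add(Pow(x, 2), Mul(23, x)), Mul(6, Pow(Add(-15, x), -1), Add(-10, x))) = Add(Pow(x, 2), Mul(23, x), Mul(6, Pow(Add(-15, x), -1), Add(-10, x))))
Add(Function('a')(H), Mul(-1, 425908)) = Add(Mul(Pow(Add(-15, 70), -1), Add(-60, Mul(6, 70), Mul(70, Add(-15, 70), Add(23, 70)))), Mul(-1, 425908)) = Add(Mul(Pow(55, -1), Add(-60, 420, Mul(70, 55, 93))), -425908) = Add(Mul(Rational(1, 55), Add(-60, 420, 358050)), -425908) = Add(Mul(Rational(1, 55), 358410), -425908) = Add(Rational(71682, 11), -425908) = Rational(-4613306, 11)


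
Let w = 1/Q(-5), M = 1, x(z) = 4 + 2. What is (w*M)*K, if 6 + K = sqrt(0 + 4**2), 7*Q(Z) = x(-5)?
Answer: -7/3 ≈ -2.3333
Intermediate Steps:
x(z) = 6
Q(Z) = 6/7 (Q(Z) = (1/7)*6 = 6/7)
K = -2 (K = -6 + sqrt(0 + 4**2) = -6 + sqrt(0 + 16) = -6 + sqrt(16) = -6 + 4 = -2)
w = 7/6 (w = 1/(6/7) = 7/6 ≈ 1.1667)
(w*M)*K = ((7/6)*1)*(-2) = (7/6)*(-2) = -7/3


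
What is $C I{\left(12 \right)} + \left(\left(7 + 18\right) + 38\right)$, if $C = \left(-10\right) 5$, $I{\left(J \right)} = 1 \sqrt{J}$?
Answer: $63 - 100 \sqrt{3} \approx -110.21$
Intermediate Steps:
$I{\left(J \right)} = \sqrt{J}$
$C = -50$
$C I{\left(12 \right)} + \left(\left(7 + 18\right) + 38\right) = - 50 \sqrt{12} + \left(\left(7 + 18\right) + 38\right) = - 50 \cdot 2 \sqrt{3} + \left(25 + 38\right) = - 100 \sqrt{3} + 63 = 63 - 100 \sqrt{3}$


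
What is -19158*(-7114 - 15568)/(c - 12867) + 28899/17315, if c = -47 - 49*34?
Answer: -125394485962/4207545 ≈ -29802.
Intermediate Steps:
c = -1713 (c = -47 - 1666 = -1713)
-19158*(-7114 - 15568)/(c - 12867) + 28899/17315 = -19158*(-7114 - 15568)/(-1713 - 12867) + 28899/17315 = -19158/((-14580/(-22682))) + 28899*(1/17315) = -19158/((-14580*(-1/22682))) + 28899/17315 = -19158/7290/11341 + 28899/17315 = -19158*11341/7290 + 28899/17315 = -36211813/1215 + 28899/17315 = -125394485962/4207545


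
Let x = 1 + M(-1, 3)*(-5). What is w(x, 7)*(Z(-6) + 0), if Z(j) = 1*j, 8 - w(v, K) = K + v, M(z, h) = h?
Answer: -90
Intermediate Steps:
x = -14 (x = 1 + 3*(-5) = 1 - 15 = -14)
w(v, K) = 8 - K - v (w(v, K) = 8 - (K + v) = 8 + (-K - v) = 8 - K - v)
Z(j) = j
w(x, 7)*(Z(-6) + 0) = (8 - 1*7 - 1*(-14))*(-6 + 0) = (8 - 7 + 14)*(-6) = 15*(-6) = -90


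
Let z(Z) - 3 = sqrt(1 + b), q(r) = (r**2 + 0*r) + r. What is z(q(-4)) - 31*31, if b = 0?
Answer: -957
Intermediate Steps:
q(r) = r + r**2 (q(r) = (r**2 + 0) + r = r**2 + r = r + r**2)
z(Z) = 4 (z(Z) = 3 + sqrt(1 + 0) = 3 + sqrt(1) = 3 + 1 = 4)
z(q(-4)) - 31*31 = 4 - 31*31 = 4 - 961 = -957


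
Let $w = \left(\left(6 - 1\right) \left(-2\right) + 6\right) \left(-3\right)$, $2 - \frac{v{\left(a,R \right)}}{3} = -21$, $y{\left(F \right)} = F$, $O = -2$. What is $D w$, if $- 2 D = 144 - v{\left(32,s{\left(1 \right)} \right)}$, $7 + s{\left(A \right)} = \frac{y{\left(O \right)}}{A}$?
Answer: $-450$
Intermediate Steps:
$s{\left(A \right)} = -7 - \frac{2}{A}$
$v{\left(a,R \right)} = 69$ ($v{\left(a,R \right)} = 6 - -63 = 6 + 63 = 69$)
$D = - \frac{75}{2}$ ($D = - \frac{144 - 69}{2} = \left(- \frac{1}{2}\right) 75 = - \frac{75}{2} \approx -37.5$)
$w = 12$ ($w = \left(5 \left(-2\right) + 6\right) \left(-3\right) = \left(-10 + 6\right) \left(-3\right) = \left(-4\right) \left(-3\right) = 12$)
$D w = \left(- \frac{75}{2}\right) 12 = -450$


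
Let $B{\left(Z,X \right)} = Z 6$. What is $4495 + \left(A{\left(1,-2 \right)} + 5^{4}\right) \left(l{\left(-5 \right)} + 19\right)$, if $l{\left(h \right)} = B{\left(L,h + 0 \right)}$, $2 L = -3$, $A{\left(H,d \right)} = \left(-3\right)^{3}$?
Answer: $10475$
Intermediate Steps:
$A{\left(H,d \right)} = -27$
$L = - \frac{3}{2}$ ($L = \frac{1}{2} \left(-3\right) = - \frac{3}{2} \approx -1.5$)
$B{\left(Z,X \right)} = 6 Z$
$l{\left(h \right)} = -9$ ($l{\left(h \right)} = 6 \left(- \frac{3}{2}\right) = -9$)
$4495 + \left(A{\left(1,-2 \right)} + 5^{4}\right) \left(l{\left(-5 \right)} + 19\right) = 4495 + \left(-27 + 5^{4}\right) \left(-9 + 19\right) = 4495 + \left(-27 + 625\right) 10 = 4495 + 598 \cdot 10 = 4495 + 5980 = 10475$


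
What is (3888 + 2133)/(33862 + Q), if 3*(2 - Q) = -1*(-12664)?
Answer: 18063/88928 ≈ 0.20312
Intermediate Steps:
Q = -12658/3 (Q = 2 - (-1)*(-12664)/3 = 2 - ⅓*12664 = 2 - 12664/3 = -12658/3 ≈ -4219.3)
(3888 + 2133)/(33862 + Q) = (3888 + 2133)/(33862 - 12658/3) = 6021/(88928/3) = 6021*(3/88928) = 18063/88928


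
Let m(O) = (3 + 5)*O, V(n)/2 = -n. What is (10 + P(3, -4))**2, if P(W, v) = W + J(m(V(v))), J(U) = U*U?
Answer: 16883881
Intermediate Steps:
V(n) = -2*n (V(n) = 2*(-n) = -2*n)
m(O) = 8*O
J(U) = U**2
P(W, v) = W + 256*v**2 (P(W, v) = W + (8*(-2*v))**2 = W + (-16*v)**2 = W + 256*v**2)
(10 + P(3, -4))**2 = (10 + (3 + 256*(-4)**2))**2 = (10 + (3 + 256*16))**2 = (10 + (3 + 4096))**2 = (10 + 4099)**2 = 4109**2 = 16883881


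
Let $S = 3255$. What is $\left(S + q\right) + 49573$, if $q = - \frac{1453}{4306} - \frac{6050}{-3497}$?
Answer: $\frac{795509326055}{15058082} \approx 52829.0$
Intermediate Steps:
$q = \frac{20970159}{15058082}$ ($q = \left(-1453\right) \frac{1}{4306} - - \frac{6050}{3497} = - \frac{1453}{4306} + \frac{6050}{3497} = \frac{20970159}{15058082} \approx 1.3926$)
$\left(S + q\right) + 49573 = \left(3255 + \frac{20970159}{15058082}\right) + 49573 = \frac{49035027069}{15058082} + 49573 = \frac{795509326055}{15058082}$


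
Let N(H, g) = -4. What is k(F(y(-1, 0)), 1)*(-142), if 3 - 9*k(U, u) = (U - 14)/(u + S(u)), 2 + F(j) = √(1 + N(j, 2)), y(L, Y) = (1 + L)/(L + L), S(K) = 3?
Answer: -994/9 + 71*I*√3/18 ≈ -110.44 + 6.832*I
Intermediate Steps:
y(L, Y) = (1 + L)/(2*L) (y(L, Y) = (1 + L)/((2*L)) = (1 + L)*(1/(2*L)) = (1 + L)/(2*L))
F(j) = -2 + I*√3 (F(j) = -2 + √(1 - 4) = -2 + √(-3) = -2 + I*√3)
k(U, u) = ⅓ - (-14 + U)/(9*(3 + u)) (k(U, u) = ⅓ - (U - 14)/(9*(u + 3)) = ⅓ - (-14 + U)/(9*(3 + u)))
k(F(y(-1, 0)), 1)*(-142) = ((23 - (-2 + I*√3) + 3*1)/(9*(3 + 1)))*(-142) = ((⅑)*(23 + (2 - I*√3) + 3)/4)*(-142) = ((⅑)*(¼)*(28 - I*√3))*(-142) = (7/9 - I*√3/36)*(-142) = -994/9 + 71*I*√3/18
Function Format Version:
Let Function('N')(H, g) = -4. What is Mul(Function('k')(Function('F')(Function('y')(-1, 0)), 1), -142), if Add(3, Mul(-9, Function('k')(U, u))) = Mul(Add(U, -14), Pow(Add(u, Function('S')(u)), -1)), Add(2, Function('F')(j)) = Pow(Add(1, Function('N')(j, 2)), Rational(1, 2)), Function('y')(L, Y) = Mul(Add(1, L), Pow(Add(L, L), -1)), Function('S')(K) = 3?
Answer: Add(Rational(-994, 9), Mul(Rational(71, 18), I, Pow(3, Rational(1, 2)))) ≈ Add(-110.44, Mul(6.8320, I))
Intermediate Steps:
Function('y')(L, Y) = Mul(Rational(1, 2), Pow(L, -1), Add(1, L)) (Function('y')(L, Y) = Mul(Add(1, L), Pow(Mul(2, L), -1)) = Mul(Add(1, L), Mul(Rational(1, 2), Pow(L, -1))) = Mul(Rational(1, 2), Pow(L, -1), Add(1, L)))
Function('F')(j) = Add(-2, Mul(I, Pow(3, Rational(1, 2)))) (Function('F')(j) = Add(-2, Pow(Add(1, -4), Rational(1, 2))) = Add(-2, Pow(-3, Rational(1, 2))) = Add(-2, Mul(I, Pow(3, Rational(1, 2)))))
Function('k')(U, u) = Add(Rational(1, 3), Mul(Rational(-1, 9), Pow(Add(3, u), -1), Add(-14, U))) (Function('k')(U, u) = Add(Rational(1, 3), Mul(Rational(-1, 9), Mul(Add(U, -14), Pow(Add(u, 3), -1)))) = Add(Rational(1, 3), Mul(Rational(-1, 9), Mul(Add(-14, U), Pow(Add(3, u), -1)))) = Add(Rational(1, 3), Mul(Rational(-1, 9), Mul(Pow(Add(3, u), -1), Add(-14, U)))) = Add(Rational(1, 3), Mul(Rational(-1, 9), Pow(Add(3, u), -1), Add(-14, U))))
Mul(Function('k')(Function('F')(Function('y')(-1, 0)), 1), -142) = Mul(Mul(Rational(1, 9), Pow(Add(3, 1), -1), Add(23, Mul(-1, Add(-2, Mul(I, Pow(3, Rational(1, 2))))), Mul(3, 1))), -142) = Mul(Mul(Rational(1, 9), Pow(4, -1), Add(23, Add(2, Mul(-1, I, Pow(3, Rational(1, 2)))), 3)), -142) = Mul(Mul(Rational(1, 9), Rational(1, 4), Add(28, Mul(-1, I, Pow(3, Rational(1, 2))))), -142) = Mul(Add(Rational(7, 9), Mul(Rational(-1, 36), I, Pow(3, Rational(1, 2)))), -142) = Add(Rational(-994, 9), Mul(Rational(71, 18), I, Pow(3, Rational(1, 2))))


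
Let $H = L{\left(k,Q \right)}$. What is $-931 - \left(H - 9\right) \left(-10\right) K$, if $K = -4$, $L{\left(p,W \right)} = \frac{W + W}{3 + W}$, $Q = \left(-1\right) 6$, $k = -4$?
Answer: $-731$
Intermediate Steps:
$Q = -6$
$L{\left(p,W \right)} = \frac{2 W}{3 + W}$
$H = 4$ ($H = 2 \left(-6\right) \frac{1}{3 - 6} = 2 \left(-6\right) \frac{1}{-3} = 2 \left(-6\right) \left(- \frac{1}{3}\right) = 4$)
$-931 - \left(H - 9\right) \left(-10\right) K = -931 - \left(4 - 9\right) \left(-10\right) \left(-4\right) = -931 - \left(-5\right) \left(-10\right) \left(-4\right) = -931 - 50 \left(-4\right) = -931 - -200 = -931 + 200 = -731$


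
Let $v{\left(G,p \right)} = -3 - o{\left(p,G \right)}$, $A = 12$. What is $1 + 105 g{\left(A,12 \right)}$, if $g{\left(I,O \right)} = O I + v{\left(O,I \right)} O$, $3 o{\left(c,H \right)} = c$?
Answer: $6301$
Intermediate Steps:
$o{\left(c,H \right)} = \frac{c}{3}$
$v{\left(G,p \right)} = -3 - \frac{p}{3}$
$g{\left(I,O \right)} = I O + O \left(-3 - \frac{I}{3}\right)$ ($g{\left(I,O \right)} = O I + \left(-3 - \frac{I}{3}\right) O = I O + O \left(-3 - \frac{I}{3}\right)$)
$1 + 105 g{\left(A,12 \right)} = 1 + 105 \cdot \frac{1}{3} \cdot 12 \left(-9 + 2 \cdot 12\right) = 1 + 105 \cdot \frac{1}{3} \cdot 12 \left(-9 + 24\right) = 1 + 105 \cdot \frac{1}{3} \cdot 12 \cdot 15 = 1 + 105 \cdot 60 = 1 + 6300 = 6301$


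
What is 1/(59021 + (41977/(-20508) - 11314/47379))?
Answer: 107960948/6371716350153 ≈ 1.6944e-5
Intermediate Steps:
1/(59021 + (41977/(-20508) - 11314/47379)) = 1/(59021 + (41977*(-1/20508) - 11314*1/47379)) = 1/(59021 + (-41977/20508 - 11314/47379)) = 1/(59021 - 246761755/107960948) = 1/(6371716350153/107960948) = 107960948/6371716350153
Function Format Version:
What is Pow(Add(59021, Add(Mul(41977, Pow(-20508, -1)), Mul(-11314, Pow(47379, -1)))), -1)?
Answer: Rational(107960948, 6371716350153) ≈ 1.6944e-5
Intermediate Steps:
Pow(Add(59021, Add(Mul(41977, Pow(-20508, -1)), Mul(-11314, Pow(47379, -1)))), -1) = Pow(Add(59021, Add(Mul(41977, Rational(-1, 20508)), Mul(-11314, Rational(1, 47379)))), -1) = Pow(Add(59021, Add(Rational(-41977, 20508), Rational(-11314, 47379))), -1) = Pow(Add(59021, Rational(-246761755, 107960948)), -1) = Pow(Rational(6371716350153, 107960948), -1) = Rational(107960948, 6371716350153)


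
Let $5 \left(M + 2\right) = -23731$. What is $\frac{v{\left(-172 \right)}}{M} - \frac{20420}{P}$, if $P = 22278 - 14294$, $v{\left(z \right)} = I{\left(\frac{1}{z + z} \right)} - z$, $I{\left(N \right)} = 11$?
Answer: $- \frac{123024145}{47387036} \approx -2.5962$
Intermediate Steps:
$M = - \frac{23741}{5}$ ($M = -2 + \frac{1}{5} \left(-23731\right) = -2 - \frac{23731}{5} = - \frac{23741}{5} \approx -4748.2$)
$v{\left(z \right)} = 11 - z$
$P = 7984$
$\frac{v{\left(-172 \right)}}{M} - \frac{20420}{P} = \frac{11 - -172}{- \frac{23741}{5}} - \frac{20420}{7984} = \left(11 + 172\right) \left(- \frac{5}{23741}\right) - \frac{5105}{1996} = 183 \left(- \frac{5}{23741}\right) - \frac{5105}{1996} = - \frac{915}{23741} - \frac{5105}{1996} = - \frac{123024145}{47387036}$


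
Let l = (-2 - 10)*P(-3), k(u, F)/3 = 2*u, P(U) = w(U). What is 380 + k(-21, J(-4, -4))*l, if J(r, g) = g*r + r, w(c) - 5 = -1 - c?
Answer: 10964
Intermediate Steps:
w(c) = 4 - c (w(c) = 5 + (-1 - c) = 4 - c)
J(r, g) = r + g*r
P(U) = 4 - U
k(u, F) = 6*u (k(u, F) = 3*(2*u) = 6*u)
l = -84 (l = (-2 - 10)*(4 - 1*(-3)) = -12*(4 + 3) = -12*7 = -84)
380 + k(-21, J(-4, -4))*l = 380 + (6*(-21))*(-84) = 380 - 126*(-84) = 380 + 10584 = 10964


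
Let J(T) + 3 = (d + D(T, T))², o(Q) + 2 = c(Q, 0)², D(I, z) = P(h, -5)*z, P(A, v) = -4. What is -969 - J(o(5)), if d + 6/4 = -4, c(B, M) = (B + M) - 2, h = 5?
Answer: -8353/4 ≈ -2088.3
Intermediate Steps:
D(I, z) = -4*z
c(B, M) = -2 + B + M
d = -11/2 (d = -3/2 - 4 = -11/2 ≈ -5.5000)
o(Q) = -2 + (-2 + Q)² (o(Q) = -2 + (-2 + Q + 0)² = -2 + (-2 + Q)²)
J(T) = -3 + (-11/2 - 4*T)²
-969 - J(o(5)) = -969 - (-3 + (11 + 8*(-2 + (-2 + 5)²))²/4) = -969 - (-3 + (11 + 8*(-2 + 3²))²/4) = -969 - (-3 + (11 + 8*(-2 + 9))²/4) = -969 - (-3 + (11 + 8*7)²/4) = -969 - (-3 + (11 + 56)²/4) = -969 - (-3 + (¼)*67²) = -969 - (-3 + (¼)*4489) = -969 - (-3 + 4489/4) = -969 - 1*4477/4 = -969 - 4477/4 = -8353/4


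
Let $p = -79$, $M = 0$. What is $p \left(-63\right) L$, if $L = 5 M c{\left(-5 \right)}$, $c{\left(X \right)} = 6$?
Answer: $0$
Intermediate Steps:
$L = 0$ ($L = 5 \cdot 0 \cdot 6 = 0 \cdot 6 = 0$)
$p \left(-63\right) L = \left(-79\right) \left(-63\right) 0 = 4977 \cdot 0 = 0$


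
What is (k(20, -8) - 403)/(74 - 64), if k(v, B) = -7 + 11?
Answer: -399/10 ≈ -39.900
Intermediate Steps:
k(v, B) = 4
(k(20, -8) - 403)/(74 - 64) = (4 - 403)/(74 - 64) = -399/10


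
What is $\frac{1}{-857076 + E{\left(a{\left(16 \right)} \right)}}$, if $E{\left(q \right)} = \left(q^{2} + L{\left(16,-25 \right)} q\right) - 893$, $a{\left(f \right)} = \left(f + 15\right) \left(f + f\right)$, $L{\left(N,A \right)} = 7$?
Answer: $\frac{1}{133039} \approx 7.5166 \cdot 10^{-6}$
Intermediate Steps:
$a{\left(f \right)} = 2 f \left(15 + f\right)$ ($a{\left(f \right)} = \left(15 + f\right) 2 f = 2 f \left(15 + f\right)$)
$E{\left(q \right)} = -893 + q^{2} + 7 q$ ($E{\left(q \right)} = \left(q^{2} + 7 q\right) - 893 = -893 + q^{2} + 7 q$)
$\frac{1}{-857076 + E{\left(a{\left(16 \right)} \right)}} = \frac{1}{-857076 + \left(-893 + \left(2 \cdot 16 \left(15 + 16\right)\right)^{2} + 7 \cdot 2 \cdot 16 \left(15 + 16\right)\right)} = \frac{1}{-857076 + \left(-893 + \left(2 \cdot 16 \cdot 31\right)^{2} + 7 \cdot 2 \cdot 16 \cdot 31\right)} = \frac{1}{-857076 + \left(-893 + 992^{2} + 7 \cdot 992\right)} = \frac{1}{-857076 + \left(-893 + 984064 + 6944\right)} = \frac{1}{-857076 + 990115} = \frac{1}{133039}$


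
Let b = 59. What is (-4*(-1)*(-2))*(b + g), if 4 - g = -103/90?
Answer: -23092/45 ≈ -513.16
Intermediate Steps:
g = 463/90 (g = 4 - (-103)/90 = 4 - 1*(-103/90) = 4 + 103/90 = 463/90 ≈ 5.1444)
(-4*(-1)*(-2))*(b + g) = (-4*(-1)*(-2))*(59 + 463/90) = (4*(-2))*(5773/90) = -8*5773/90 = -23092/45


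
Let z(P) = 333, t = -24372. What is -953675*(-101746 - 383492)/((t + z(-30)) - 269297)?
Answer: -6253504725/3964 ≈ -1.5776e+6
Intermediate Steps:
-953675*(-101746 - 383492)/((t + z(-30)) - 269297) = -953675*(-101746 - 383492)/((-24372 + 333) - 269297) = -953675*(-485238/(-24039 - 269297)) = -953675/((-293336*(-1/485238))) = -953675/146668/242619 = -953675*242619/146668 = -6253504725/3964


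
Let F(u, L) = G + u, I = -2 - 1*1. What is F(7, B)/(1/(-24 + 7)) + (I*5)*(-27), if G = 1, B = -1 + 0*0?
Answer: 269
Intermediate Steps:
B = -1 (B = -1 + 0 = -1)
I = -3 (I = -2 - 1 = -3)
F(u, L) = 1 + u
F(7, B)/(1/(-24 + 7)) + (I*5)*(-27) = (1 + 7)/(1/(-24 + 7)) - 3*5*(-27) = 8/(1/(-17)) - 15*(-27) = 8/(-1/17) + 405 = 8*(-17) + 405 = -136 + 405 = 269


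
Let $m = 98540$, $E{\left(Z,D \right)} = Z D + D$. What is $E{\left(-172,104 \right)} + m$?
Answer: $80756$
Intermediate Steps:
$E{\left(Z,D \right)} = D + D Z$ ($E{\left(Z,D \right)} = D Z + D = D + D Z$)
$E{\left(-172,104 \right)} + m = 104 \left(1 - 172\right) + 98540 = 104 \left(-171\right) + 98540 = -17784 + 98540 = 80756$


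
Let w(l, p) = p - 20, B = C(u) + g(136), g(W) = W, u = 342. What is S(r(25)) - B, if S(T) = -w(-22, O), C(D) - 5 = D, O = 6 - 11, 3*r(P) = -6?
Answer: -458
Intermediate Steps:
r(P) = -2 (r(P) = (⅓)*(-6) = -2)
O = -5
C(D) = 5 + D
B = 483 (B = (5 + 342) + 136 = 347 + 136 = 483)
w(l, p) = -20 + p
S(T) = 25 (S(T) = -(-20 - 5) = -1*(-25) = 25)
S(r(25)) - B = 25 - 1*483 = 25 - 483 = -458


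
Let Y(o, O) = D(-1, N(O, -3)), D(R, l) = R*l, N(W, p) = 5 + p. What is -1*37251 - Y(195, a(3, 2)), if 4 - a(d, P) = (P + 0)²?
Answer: -37249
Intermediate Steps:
a(d, P) = 4 - P² (a(d, P) = 4 - (P + 0)² = 4 - P²)
Y(o, O) = -2 (Y(o, O) = -(5 - 3) = -1*2 = -2)
-1*37251 - Y(195, a(3, 2)) = -1*37251 - 1*(-2) = -37251 + 2 = -37249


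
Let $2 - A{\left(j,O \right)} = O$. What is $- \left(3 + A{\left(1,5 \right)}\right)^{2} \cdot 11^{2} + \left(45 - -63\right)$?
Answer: $108$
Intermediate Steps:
$A{\left(j,O \right)} = 2 - O$
$- \left(3 + A{\left(1,5 \right)}\right)^{2} \cdot 11^{2} + \left(45 - -63\right) = - \left(3 + \left(2 - 5\right)\right)^{2} \cdot 11^{2} + \left(45 - -63\right) = - \left(3 + \left(2 - 5\right)\right)^{2} \cdot 121 + \left(45 + 63\right) = - \left(3 - 3\right)^{2} \cdot 121 + 108 = - 0^{2} \cdot 121 + 108 = \left(-1\right) 0 \cdot 121 + 108 = 0 \cdot 121 + 108 = 0 + 108 = 108$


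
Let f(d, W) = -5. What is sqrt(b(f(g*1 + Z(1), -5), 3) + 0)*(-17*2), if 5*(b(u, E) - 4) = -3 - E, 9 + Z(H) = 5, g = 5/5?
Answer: -34*sqrt(70)/5 ≈ -56.893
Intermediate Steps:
g = 1 (g = 5*(1/5) = 1)
Z(H) = -4 (Z(H) = -9 + 5 = -4)
b(u, E) = 17/5 - E/5 (b(u, E) = 4 + (-3 - E)/5 = 4 + (-3/5 - E/5) = 17/5 - E/5)
sqrt(b(f(g*1 + Z(1), -5), 3) + 0)*(-17*2) = sqrt((17/5 - 1/5*3) + 0)*(-17*2) = sqrt((17/5 - 3/5) + 0)*(-34) = sqrt(14/5 + 0)*(-34) = sqrt(14/5)*(-34) = (sqrt(70)/5)*(-34) = -34*sqrt(70)/5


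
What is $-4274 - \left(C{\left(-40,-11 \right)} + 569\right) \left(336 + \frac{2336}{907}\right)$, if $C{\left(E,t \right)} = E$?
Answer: $- \frac{166326070}{907} \approx -1.8338 \cdot 10^{5}$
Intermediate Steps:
$-4274 - \left(C{\left(-40,-11 \right)} + 569\right) \left(336 + \frac{2336}{907}\right) = -4274 - \left(-40 + 569\right) \left(336 + \frac{2336}{907}\right) = -4274 - 529 \left(336 + 2336 \cdot \frac{1}{907}\right) = -4274 - 529 \left(336 + \frac{2336}{907}\right) = -4274 - 529 \cdot \frac{307088}{907} = -4274 - \frac{162449552}{907} = - \frac{166326070}{907}$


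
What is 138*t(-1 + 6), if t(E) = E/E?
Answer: 138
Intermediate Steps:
t(E) = 1
138*t(-1 + 6) = 138*1 = 138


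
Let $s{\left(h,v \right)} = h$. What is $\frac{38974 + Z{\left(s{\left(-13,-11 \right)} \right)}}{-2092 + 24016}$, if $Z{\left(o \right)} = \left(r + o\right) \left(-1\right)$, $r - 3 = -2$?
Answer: $\frac{19493}{10962} \approx 1.7782$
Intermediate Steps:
$r = 1$ ($r = 3 - 2 = 1$)
$Z{\left(o \right)} = -1 - o$ ($Z{\left(o \right)} = \left(1 + o\right) \left(-1\right) = -1 - o$)
$\frac{38974 + Z{\left(s{\left(-13,-11 \right)} \right)}}{-2092 + 24016} = \frac{38974 - -12}{-2092 + 24016} = \frac{38974 + \left(-1 + 13\right)}{21924} = \left(38974 + 12\right) \frac{1}{21924} = 38986 \cdot \frac{1}{21924} = \frac{19493}{10962}$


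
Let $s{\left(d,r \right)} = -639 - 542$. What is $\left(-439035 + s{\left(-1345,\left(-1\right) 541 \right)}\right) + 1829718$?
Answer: $1389502$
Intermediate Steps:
$s{\left(d,r \right)} = -1181$ ($s{\left(d,r \right)} = -639 - 542 = -1181$)
$\left(-439035 + s{\left(-1345,\left(-1\right) 541 \right)}\right) + 1829718 = \left(-439035 - 1181\right) + 1829718 = -440216 + 1829718 = 1389502$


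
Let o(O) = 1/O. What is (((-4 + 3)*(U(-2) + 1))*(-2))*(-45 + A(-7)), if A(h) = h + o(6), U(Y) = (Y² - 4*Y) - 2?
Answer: -3421/3 ≈ -1140.3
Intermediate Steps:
U(Y) = -2 + Y² - 4*Y
A(h) = ⅙ + h (A(h) = h + 1/6 = h + ⅙ = ⅙ + h)
(((-4 + 3)*(U(-2) + 1))*(-2))*(-45 + A(-7)) = (((-4 + 3)*((-2 + (-2)² - 4*(-2)) + 1))*(-2))*(-45 + (⅙ - 7)) = (-((-2 + 4 + 8) + 1)*(-2))*(-45 - 41/6) = (-(10 + 1)*(-2))*(-311/6) = (-1*11*(-2))*(-311/6) = -11*(-2)*(-311/6) = 22*(-311/6) = -3421/3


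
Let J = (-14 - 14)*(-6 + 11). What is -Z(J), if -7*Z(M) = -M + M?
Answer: 0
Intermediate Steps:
J = -140 (J = -28*5 = -140)
Z(M) = 0 (Z(M) = -(-M + M)/7 = -⅐*0 = 0)
-Z(J) = -1*0 = 0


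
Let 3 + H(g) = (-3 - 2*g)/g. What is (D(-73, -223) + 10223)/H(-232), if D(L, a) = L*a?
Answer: -6148464/1157 ≈ -5314.1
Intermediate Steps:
H(g) = -3 + (-3 - 2*g)/g
(D(-73, -223) + 10223)/H(-232) = (-73*(-223) + 10223)/(-5 - 3/(-232)) = (16279 + 10223)/(-5 - 3*(-1/232)) = 26502/(-5 + 3/232) = 26502/(-1157/232) = 26502*(-232/1157) = -6148464/1157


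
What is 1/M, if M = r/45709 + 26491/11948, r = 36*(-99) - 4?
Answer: 546131132/1168246655 ≈ 0.46748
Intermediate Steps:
r = -3568 (r = -3564 - 4 = -3568)
M = 1168246655/546131132 (M = -3568/45709 + 26491/11948 = 1168246655/546131132 ≈ 2.1391)
1/M = 1/(1168246655/546131132) = 546131132/1168246655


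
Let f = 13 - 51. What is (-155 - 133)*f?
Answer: 10944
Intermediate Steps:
f = -38
(-155 - 133)*f = (-155 - 133)*(-38) = -288*(-38) = 10944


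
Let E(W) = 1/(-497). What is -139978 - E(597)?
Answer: -69569065/497 ≈ -1.3998e+5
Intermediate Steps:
E(W) = -1/497
-139978 - E(597) = -139978 - 1*(-1/497) = -139978 + 1/497 = -69569065/497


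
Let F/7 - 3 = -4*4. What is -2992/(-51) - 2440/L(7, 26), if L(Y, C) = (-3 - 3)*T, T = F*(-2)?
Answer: 5542/91 ≈ 60.901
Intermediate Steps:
F = -91 (F = 21 + 7*(-4*4) = 21 + 7*(-16) = 21 - 112 = -91)
T = 182 (T = -91*(-2) = 182)
L(Y, C) = -1092 (L(Y, C) = (-3 - 3)*182 = -6*182 = -1092)
-2992/(-51) - 2440/L(7, 26) = -2992/(-51) - 2440/(-1092) = -2992*(-1/51) - 2440*(-1/1092) = 176/3 + 610/273 = 5542/91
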